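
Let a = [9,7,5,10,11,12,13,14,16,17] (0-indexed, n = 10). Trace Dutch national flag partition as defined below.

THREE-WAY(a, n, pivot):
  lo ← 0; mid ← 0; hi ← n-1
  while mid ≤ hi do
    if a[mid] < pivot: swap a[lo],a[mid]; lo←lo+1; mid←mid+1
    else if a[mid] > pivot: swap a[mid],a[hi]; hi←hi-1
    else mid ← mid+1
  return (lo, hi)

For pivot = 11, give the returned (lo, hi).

(4, 4)

pivot = 11; lo=0, mid=0, hi=9
a[mid]=9<11: swap a[0],a[0]; lo=1,mid=1 → [9,7,5,10,11,12,13,14,16,17]
a[mid]=7<11: swap a[1],a[1]; lo=2,mid=2 → [9,7,5,10,11,12,13,14,16,17]
a[mid]=5<11: swap a[2],a[2]; lo=3,mid=3 → [9,7,5,10,11,12,13,14,16,17]
a[mid]=10<11: swap a[3],a[3]; lo=4,mid=4 → [9,7,5,10,11,12,13,14,16,17]
a[mid]=11=11: mid=5
a[mid]=12>11: swap a[5],a[9]; hi=8 → [9,7,5,10,11,17,13,14,16,12]
a[mid]=17>11: swap a[5],a[8]; hi=7 → [9,7,5,10,11,16,13,14,17,12]
a[mid]=16>11: swap a[5],a[7]; hi=6 → [9,7,5,10,11,14,13,16,17,12]
a[mid]=14>11: swap a[5],a[6]; hi=5 → [9,7,5,10,11,13,14,16,17,12]
a[mid]=13>11: swap a[5],a[5]; hi=4 → [9,7,5,10,11,13,14,16,17,12]
end: lo=4, hi=4; a = [9,7,5,10,11,13,14,16,17,12]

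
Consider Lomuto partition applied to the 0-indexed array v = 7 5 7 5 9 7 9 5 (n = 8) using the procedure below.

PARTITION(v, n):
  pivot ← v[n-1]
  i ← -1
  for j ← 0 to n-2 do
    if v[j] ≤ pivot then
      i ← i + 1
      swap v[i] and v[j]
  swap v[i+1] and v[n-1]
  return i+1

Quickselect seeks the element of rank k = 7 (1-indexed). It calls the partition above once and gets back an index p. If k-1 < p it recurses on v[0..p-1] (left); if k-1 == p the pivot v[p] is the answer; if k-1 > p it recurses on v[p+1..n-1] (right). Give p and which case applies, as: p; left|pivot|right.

2; right

pivot=5, i=-1
j=0: 7>5, skip
j=1: 5≤5, i=0, swap(0,1) ⇒ 5 7 7 5 9 7 9 5
j=2: 7>5, skip
j=3: 5≤5, i=1, swap(1,3) ⇒ 5 5 7 7 9 7 9 5
j=4: 9>5, skip
j=5: 7>5, skip
j=6: 9>5, skip
swap(2,7) ⇒ 5 5 5 7 9 7 9 7; return 2
p = 2; k-1 = 6 > 2 ⇒ right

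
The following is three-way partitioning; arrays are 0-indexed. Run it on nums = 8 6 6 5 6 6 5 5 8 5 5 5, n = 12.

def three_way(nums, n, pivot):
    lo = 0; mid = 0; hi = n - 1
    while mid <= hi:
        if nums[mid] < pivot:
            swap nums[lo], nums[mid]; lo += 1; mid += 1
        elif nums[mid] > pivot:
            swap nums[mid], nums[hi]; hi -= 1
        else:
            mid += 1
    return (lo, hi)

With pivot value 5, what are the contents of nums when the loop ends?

pivot = 5; lo=0, mid=0, hi=11
nums[mid]=8>5: swap nums[0],nums[11]; hi=10 → 5 6 6 5 6 6 5 5 8 5 5 8
nums[mid]=5=5: mid=1
nums[mid]=6>5: swap nums[1],nums[10]; hi=9 → 5 5 6 5 6 6 5 5 8 5 6 8
nums[mid]=5=5: mid=2
nums[mid]=6>5: swap nums[2],nums[9]; hi=8 → 5 5 5 5 6 6 5 5 8 6 6 8
nums[mid]=5=5: mid=3
nums[mid]=5=5: mid=4
nums[mid]=6>5: swap nums[4],nums[8]; hi=7 → 5 5 5 5 8 6 5 5 6 6 6 8
nums[mid]=8>5: swap nums[4],nums[7]; hi=6 → 5 5 5 5 5 6 5 8 6 6 6 8
nums[mid]=5=5: mid=5
nums[mid]=6>5: swap nums[5],nums[6]; hi=5 → 5 5 5 5 5 5 6 8 6 6 6 8
nums[mid]=5=5: mid=6
end: lo=0, hi=5; nums = 5 5 5 5 5 5 6 8 6 6 6 8

5 5 5 5 5 5 6 8 6 6 6 8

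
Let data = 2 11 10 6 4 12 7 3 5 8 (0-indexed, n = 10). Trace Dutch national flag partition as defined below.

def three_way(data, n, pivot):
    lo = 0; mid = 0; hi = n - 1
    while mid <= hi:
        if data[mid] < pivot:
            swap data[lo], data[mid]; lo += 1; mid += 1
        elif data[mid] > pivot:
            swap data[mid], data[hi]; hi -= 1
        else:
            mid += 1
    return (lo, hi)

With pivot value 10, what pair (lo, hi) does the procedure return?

pivot = 10; lo=0, mid=0, hi=9
data[mid]=2<10: swap data[0],data[0]; lo=1,mid=1 → 2 11 10 6 4 12 7 3 5 8
data[mid]=11>10: swap data[1],data[9]; hi=8 → 2 8 10 6 4 12 7 3 5 11
data[mid]=8<10: swap data[1],data[1]; lo=2,mid=2 → 2 8 10 6 4 12 7 3 5 11
data[mid]=10=10: mid=3
data[mid]=6<10: swap data[2],data[3]; lo=3,mid=4 → 2 8 6 10 4 12 7 3 5 11
data[mid]=4<10: swap data[3],data[4]; lo=4,mid=5 → 2 8 6 4 10 12 7 3 5 11
data[mid]=12>10: swap data[5],data[8]; hi=7 → 2 8 6 4 10 5 7 3 12 11
data[mid]=5<10: swap data[4],data[5]; lo=5,mid=6 → 2 8 6 4 5 10 7 3 12 11
data[mid]=7<10: swap data[5],data[6]; lo=6,mid=7 → 2 8 6 4 5 7 10 3 12 11
data[mid]=3<10: swap data[6],data[7]; lo=7,mid=8 → 2 8 6 4 5 7 3 10 12 11
end: lo=7, hi=7; data = 2 8 6 4 5 7 3 10 12 11

(7, 7)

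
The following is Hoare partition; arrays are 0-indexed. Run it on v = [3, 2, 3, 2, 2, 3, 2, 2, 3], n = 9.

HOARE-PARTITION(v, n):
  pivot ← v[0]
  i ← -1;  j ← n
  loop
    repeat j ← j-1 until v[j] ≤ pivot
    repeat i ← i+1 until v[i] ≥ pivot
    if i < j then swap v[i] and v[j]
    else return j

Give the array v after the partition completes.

[3, 2, 2, 2, 2, 2, 3, 3, 3]

pivot=3
j stops at 8 (3), i stops at 0 (3); swap ⇒ [3, 2, 3, 2, 2, 3, 2, 2, 3]
j stops at 7 (2), i stops at 2 (3); swap ⇒ [3, 2, 2, 2, 2, 3, 2, 3, 3]
j stops at 6 (2), i stops at 5 (3); swap ⇒ [3, 2, 2, 2, 2, 2, 3, 3, 3]
j stops at 5, i stops at 6; i≥j ⇒ return 5. v=[3, 2, 2, 2, 2, 2, 3, 3, 3]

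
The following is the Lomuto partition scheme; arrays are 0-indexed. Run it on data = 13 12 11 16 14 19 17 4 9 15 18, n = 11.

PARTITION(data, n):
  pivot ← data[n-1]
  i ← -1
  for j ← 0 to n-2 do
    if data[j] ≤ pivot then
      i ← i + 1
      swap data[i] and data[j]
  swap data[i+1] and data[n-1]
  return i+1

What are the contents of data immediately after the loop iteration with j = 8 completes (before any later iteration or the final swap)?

pivot = data[10] = 18; i = -1
j=0: data[0]=13 ≤ 18 → i=0, swap data[0],data[0] (no change) → 13 12 11 16 14 19 17 4 9 15 18
j=1: data[1]=12 ≤ 18 → i=1, swap data[1],data[1] (no change) → 13 12 11 16 14 19 17 4 9 15 18
j=2: data[2]=11 ≤ 18 → i=2, swap data[2],data[2] (no change) → 13 12 11 16 14 19 17 4 9 15 18
j=3: data[3]=16 ≤ 18 → i=3, swap data[3],data[3] (no change) → 13 12 11 16 14 19 17 4 9 15 18
j=4: data[4]=14 ≤ 18 → i=4, swap data[4],data[4] (no change) → 13 12 11 16 14 19 17 4 9 15 18
j=5: data[5]=19 > 18 → no swap
j=6: data[6]=17 ≤ 18 → i=5, swap data[5],data[6] → 13 12 11 16 14 17 19 4 9 15 18
j=7: data[7]=4 ≤ 18 → i=6, swap data[6],data[7] → 13 12 11 16 14 17 4 19 9 15 18
j=8: data[8]=9 ≤ 18 → i=7, swap data[7],data[8] → 13 12 11 16 14 17 4 9 19 15 18
(after j=8) data = 13 12 11 16 14 17 4 9 19 15 18

13 12 11 16 14 17 4 9 19 15 18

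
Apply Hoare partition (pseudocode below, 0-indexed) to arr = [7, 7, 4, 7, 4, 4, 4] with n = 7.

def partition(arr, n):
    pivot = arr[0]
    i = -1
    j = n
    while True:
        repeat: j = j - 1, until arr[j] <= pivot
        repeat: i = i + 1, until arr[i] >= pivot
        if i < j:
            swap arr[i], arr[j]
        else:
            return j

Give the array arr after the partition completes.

[4, 4, 4, 4, 7, 7, 7]

pivot = arr[0] = 7; i = -1, j = 7
j→6 (arr[6]=4≤7), i→0 (arr[0]=7≥7); i<j, swap → [4, 7, 4, 7, 4, 4, 7]
j→5 (arr[5]=4≤7), i→1 (arr[1]=7≥7); i<j, swap → [4, 4, 4, 7, 4, 7, 7]
j→4 (arr[4]=4≤7), i→3 (arr[3]=7≥7); i<j, swap → [4, 4, 4, 4, 7, 7, 7]
j→3, i→4; i≥j, return j=3. arr = [4, 4, 4, 4, 7, 7, 7]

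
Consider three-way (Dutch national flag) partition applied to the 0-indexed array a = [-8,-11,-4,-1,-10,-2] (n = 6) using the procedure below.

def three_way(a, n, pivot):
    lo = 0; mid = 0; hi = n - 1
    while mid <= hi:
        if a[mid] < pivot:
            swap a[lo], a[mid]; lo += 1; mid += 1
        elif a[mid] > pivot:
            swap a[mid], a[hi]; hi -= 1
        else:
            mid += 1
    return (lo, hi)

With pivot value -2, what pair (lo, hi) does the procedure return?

(4, 4)

pivot = -2; lo=0, mid=0, hi=5
a[mid]=-8<-2: swap a[0],a[0]; lo=1,mid=1 → [-8,-11,-4,-1,-10,-2]
a[mid]=-11<-2: swap a[1],a[1]; lo=2,mid=2 → [-8,-11,-4,-1,-10,-2]
a[mid]=-4<-2: swap a[2],a[2]; lo=3,mid=3 → [-8,-11,-4,-1,-10,-2]
a[mid]=-1>-2: swap a[3],a[5]; hi=4 → [-8,-11,-4,-2,-10,-1]
a[mid]=-2=-2: mid=4
a[mid]=-10<-2: swap a[3],a[4]; lo=4,mid=5 → [-8,-11,-4,-10,-2,-1]
end: lo=4, hi=4; a = [-8,-11,-4,-10,-2,-1]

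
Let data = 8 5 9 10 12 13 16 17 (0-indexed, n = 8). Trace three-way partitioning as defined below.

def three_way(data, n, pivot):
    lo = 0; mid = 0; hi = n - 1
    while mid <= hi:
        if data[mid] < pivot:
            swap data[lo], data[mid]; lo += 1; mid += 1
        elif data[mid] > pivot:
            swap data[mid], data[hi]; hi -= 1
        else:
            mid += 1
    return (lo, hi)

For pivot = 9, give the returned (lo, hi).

pivot = 9; lo=0, mid=0, hi=7
data[mid]=8<9: swap data[0],data[0]; lo=1,mid=1 → 8 5 9 10 12 13 16 17
data[mid]=5<9: swap data[1],data[1]; lo=2,mid=2 → 8 5 9 10 12 13 16 17
data[mid]=9=9: mid=3
data[mid]=10>9: swap data[3],data[7]; hi=6 → 8 5 9 17 12 13 16 10
data[mid]=17>9: swap data[3],data[6]; hi=5 → 8 5 9 16 12 13 17 10
data[mid]=16>9: swap data[3],data[5]; hi=4 → 8 5 9 13 12 16 17 10
data[mid]=13>9: swap data[3],data[4]; hi=3 → 8 5 9 12 13 16 17 10
data[mid]=12>9: swap data[3],data[3]; hi=2 → 8 5 9 12 13 16 17 10
end: lo=2, hi=2; data = 8 5 9 12 13 16 17 10

(2, 2)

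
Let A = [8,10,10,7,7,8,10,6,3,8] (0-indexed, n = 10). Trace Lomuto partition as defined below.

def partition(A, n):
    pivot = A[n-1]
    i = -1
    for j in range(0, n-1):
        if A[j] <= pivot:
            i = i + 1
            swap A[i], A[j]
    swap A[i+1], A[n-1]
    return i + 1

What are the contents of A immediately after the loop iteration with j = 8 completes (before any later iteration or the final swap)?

pivot=8, i=-1
j=0: 8≤8, i=0, swap(0,0) ⇒ [8,10,10,7,7,8,10,6,3,8]
j=1: 10>8, skip
j=2: 10>8, skip
j=3: 7≤8, i=1, swap(1,3) ⇒ [8,7,10,10,7,8,10,6,3,8]
j=4: 7≤8, i=2, swap(2,4) ⇒ [8,7,7,10,10,8,10,6,3,8]
j=5: 8≤8, i=3, swap(3,5) ⇒ [8,7,7,8,10,10,10,6,3,8]
j=6: 10>8, skip
j=7: 6≤8, i=4, swap(4,7) ⇒ [8,7,7,8,6,10,10,10,3,8]
j=8: 3≤8, i=5, swap(5,8) ⇒ [8,7,7,8,6,3,10,10,10,8]
(after j=8) A = [8,7,7,8,6,3,10,10,10,8]

[8,7,7,8,6,3,10,10,10,8]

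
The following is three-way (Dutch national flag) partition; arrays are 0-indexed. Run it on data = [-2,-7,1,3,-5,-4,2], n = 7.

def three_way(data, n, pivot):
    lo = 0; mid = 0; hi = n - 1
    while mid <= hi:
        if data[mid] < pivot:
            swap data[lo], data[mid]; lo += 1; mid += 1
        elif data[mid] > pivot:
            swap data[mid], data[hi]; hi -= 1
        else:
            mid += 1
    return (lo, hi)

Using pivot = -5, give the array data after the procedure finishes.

[-7,-5,3,1,-4,2,-2]

lo=0 mid=0 hi=6
-2>-5: swap(0,6), hi=5 ⇒ [2,-7,1,3,-5,-4,-2]
2>-5: swap(0,5), hi=4 ⇒ [-4,-7,1,3,-5,2,-2]
-4>-5: swap(0,4), hi=3 ⇒ [-5,-7,1,3,-4,2,-2]
-5=-5: mid=1
-7<-5: swap(0,1), lo=1 mid=2 ⇒ [-7,-5,1,3,-4,2,-2]
1>-5: swap(2,3), hi=2 ⇒ [-7,-5,3,1,-4,2,-2]
3>-5: swap(2,2), hi=1 ⇒ [-7,-5,3,1,-4,2,-2]
done. lo=1 hi=1; data=[-7,-5,3,1,-4,2,-2]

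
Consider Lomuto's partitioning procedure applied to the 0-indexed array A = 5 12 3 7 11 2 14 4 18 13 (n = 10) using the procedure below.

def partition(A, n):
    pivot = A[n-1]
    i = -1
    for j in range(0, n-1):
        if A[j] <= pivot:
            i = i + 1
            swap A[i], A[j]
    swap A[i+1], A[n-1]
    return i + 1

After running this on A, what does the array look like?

5 12 3 7 11 2 4 13 18 14

pivot=13, i=-1
j=0: 5≤13, i=0, swap(0,0) ⇒ 5 12 3 7 11 2 14 4 18 13
j=1: 12≤13, i=1, swap(1,1) ⇒ 5 12 3 7 11 2 14 4 18 13
j=2: 3≤13, i=2, swap(2,2) ⇒ 5 12 3 7 11 2 14 4 18 13
j=3: 7≤13, i=3, swap(3,3) ⇒ 5 12 3 7 11 2 14 4 18 13
j=4: 11≤13, i=4, swap(4,4) ⇒ 5 12 3 7 11 2 14 4 18 13
j=5: 2≤13, i=5, swap(5,5) ⇒ 5 12 3 7 11 2 14 4 18 13
j=6: 14>13, skip
j=7: 4≤13, i=6, swap(6,7) ⇒ 5 12 3 7 11 2 4 14 18 13
j=8: 18>13, skip
swap(7,9) ⇒ 5 12 3 7 11 2 4 13 18 14; return 7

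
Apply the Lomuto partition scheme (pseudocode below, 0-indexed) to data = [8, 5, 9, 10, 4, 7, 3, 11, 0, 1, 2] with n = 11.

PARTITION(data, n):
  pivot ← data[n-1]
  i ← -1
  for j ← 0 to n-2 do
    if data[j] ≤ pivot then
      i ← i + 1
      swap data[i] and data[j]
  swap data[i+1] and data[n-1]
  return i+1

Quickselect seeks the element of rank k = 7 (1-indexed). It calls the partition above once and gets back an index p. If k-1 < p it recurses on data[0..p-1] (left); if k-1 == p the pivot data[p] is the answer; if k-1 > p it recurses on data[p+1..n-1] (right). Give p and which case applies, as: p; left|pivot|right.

pivot=2, i=-1
j=0: 8>2, skip
j=1: 5>2, skip
j=2: 9>2, skip
j=3: 10>2, skip
j=4: 4>2, skip
j=5: 7>2, skip
j=6: 3>2, skip
j=7: 11>2, skip
j=8: 0≤2, i=0, swap(0,8) ⇒ [0, 5, 9, 10, 4, 7, 3, 11, 8, 1, 2]
j=9: 1≤2, i=1, swap(1,9) ⇒ [0, 1, 9, 10, 4, 7, 3, 11, 8, 5, 2]
swap(2,10) ⇒ [0, 1, 2, 10, 4, 7, 3, 11, 8, 5, 9]; return 2
p = 2; k-1 = 6 > 2 ⇒ right

2; right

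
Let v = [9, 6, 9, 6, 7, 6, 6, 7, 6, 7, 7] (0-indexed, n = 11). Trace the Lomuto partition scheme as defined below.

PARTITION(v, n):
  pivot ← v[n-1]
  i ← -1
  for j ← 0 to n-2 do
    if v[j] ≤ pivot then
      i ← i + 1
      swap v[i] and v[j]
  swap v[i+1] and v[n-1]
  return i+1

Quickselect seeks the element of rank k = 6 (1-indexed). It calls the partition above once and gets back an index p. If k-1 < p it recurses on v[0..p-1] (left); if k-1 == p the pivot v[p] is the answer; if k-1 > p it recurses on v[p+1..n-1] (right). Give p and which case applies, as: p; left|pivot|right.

8; left

pivot=7, i=-1
j=0: 9>7, skip
j=1: 6≤7, i=0, swap(0,1) ⇒ [6, 9, 9, 6, 7, 6, 6, 7, 6, 7, 7]
j=2: 9>7, skip
j=3: 6≤7, i=1, swap(1,3) ⇒ [6, 6, 9, 9, 7, 6, 6, 7, 6, 7, 7]
j=4: 7≤7, i=2, swap(2,4) ⇒ [6, 6, 7, 9, 9, 6, 6, 7, 6, 7, 7]
j=5: 6≤7, i=3, swap(3,5) ⇒ [6, 6, 7, 6, 9, 9, 6, 7, 6, 7, 7]
j=6: 6≤7, i=4, swap(4,6) ⇒ [6, 6, 7, 6, 6, 9, 9, 7, 6, 7, 7]
j=7: 7≤7, i=5, swap(5,7) ⇒ [6, 6, 7, 6, 6, 7, 9, 9, 6, 7, 7]
j=8: 6≤7, i=6, swap(6,8) ⇒ [6, 6, 7, 6, 6, 7, 6, 9, 9, 7, 7]
j=9: 7≤7, i=7, swap(7,9) ⇒ [6, 6, 7, 6, 6, 7, 6, 7, 9, 9, 7]
swap(8,10) ⇒ [6, 6, 7, 6, 6, 7, 6, 7, 7, 9, 9]; return 8
p = 8; k-1 = 5 < 8 ⇒ left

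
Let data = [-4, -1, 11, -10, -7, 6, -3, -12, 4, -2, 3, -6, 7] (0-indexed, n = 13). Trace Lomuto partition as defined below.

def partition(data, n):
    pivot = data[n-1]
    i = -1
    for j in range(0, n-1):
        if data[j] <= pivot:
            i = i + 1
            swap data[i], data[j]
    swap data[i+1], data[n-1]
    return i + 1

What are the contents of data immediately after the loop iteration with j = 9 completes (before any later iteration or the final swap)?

[-4, -1, -10, -7, 6, -3, -12, 4, -2, 11, 3, -6, 7]

pivot=7, i=-1
j=0: -4≤7, i=0, swap(0,0) ⇒ [-4, -1, 11, -10, -7, 6, -3, -12, 4, -2, 3, -6, 7]
j=1: -1≤7, i=1, swap(1,1) ⇒ [-4, -1, 11, -10, -7, 6, -3, -12, 4, -2, 3, -6, 7]
j=2: 11>7, skip
j=3: -10≤7, i=2, swap(2,3) ⇒ [-4, -1, -10, 11, -7, 6, -3, -12, 4, -2, 3, -6, 7]
j=4: -7≤7, i=3, swap(3,4) ⇒ [-4, -1, -10, -7, 11, 6, -3, -12, 4, -2, 3, -6, 7]
j=5: 6≤7, i=4, swap(4,5) ⇒ [-4, -1, -10, -7, 6, 11, -3, -12, 4, -2, 3, -6, 7]
j=6: -3≤7, i=5, swap(5,6) ⇒ [-4, -1, -10, -7, 6, -3, 11, -12, 4, -2, 3, -6, 7]
j=7: -12≤7, i=6, swap(6,7) ⇒ [-4, -1, -10, -7, 6, -3, -12, 11, 4, -2, 3, -6, 7]
j=8: 4≤7, i=7, swap(7,8) ⇒ [-4, -1, -10, -7, 6, -3, -12, 4, 11, -2, 3, -6, 7]
j=9: -2≤7, i=8, swap(8,9) ⇒ [-4, -1, -10, -7, 6, -3, -12, 4, -2, 11, 3, -6, 7]
(after j=9) data = [-4, -1, -10, -7, 6, -3, -12, 4, -2, 11, 3, -6, 7]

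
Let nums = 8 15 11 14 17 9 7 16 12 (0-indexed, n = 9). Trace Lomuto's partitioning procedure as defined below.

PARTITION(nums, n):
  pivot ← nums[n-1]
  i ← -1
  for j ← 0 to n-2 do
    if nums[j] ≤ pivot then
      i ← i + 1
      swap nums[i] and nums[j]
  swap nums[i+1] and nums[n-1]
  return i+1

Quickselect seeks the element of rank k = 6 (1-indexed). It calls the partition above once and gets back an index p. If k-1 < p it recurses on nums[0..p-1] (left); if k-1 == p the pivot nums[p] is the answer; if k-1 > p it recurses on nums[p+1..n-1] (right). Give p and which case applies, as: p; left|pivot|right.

4; right

pivot=12, i=-1
j=0: 8≤12, i=0, swap(0,0) ⇒ 8 15 11 14 17 9 7 16 12
j=1: 15>12, skip
j=2: 11≤12, i=1, swap(1,2) ⇒ 8 11 15 14 17 9 7 16 12
j=3: 14>12, skip
j=4: 17>12, skip
j=5: 9≤12, i=2, swap(2,5) ⇒ 8 11 9 14 17 15 7 16 12
j=6: 7≤12, i=3, swap(3,6) ⇒ 8 11 9 7 17 15 14 16 12
j=7: 16>12, skip
swap(4,8) ⇒ 8 11 9 7 12 15 14 16 17; return 4
p = 4; k-1 = 5 > 4 ⇒ right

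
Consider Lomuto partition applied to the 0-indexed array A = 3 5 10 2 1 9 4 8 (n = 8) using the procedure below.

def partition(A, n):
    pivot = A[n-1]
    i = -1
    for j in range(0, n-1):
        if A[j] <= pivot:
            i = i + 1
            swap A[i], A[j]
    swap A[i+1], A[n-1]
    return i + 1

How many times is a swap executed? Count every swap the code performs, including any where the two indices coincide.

pivot=8, i=-1
j=0: 3≤8, i=0, swap(0,0) ⇒ 3 5 10 2 1 9 4 8
j=1: 5≤8, i=1, swap(1,1) ⇒ 3 5 10 2 1 9 4 8
j=2: 10>8, skip
j=3: 2≤8, i=2, swap(2,3) ⇒ 3 5 2 10 1 9 4 8
j=4: 1≤8, i=3, swap(3,4) ⇒ 3 5 2 1 10 9 4 8
j=5: 9>8, skip
j=6: 4≤8, i=4, swap(4,6) ⇒ 3 5 2 1 4 9 10 8
swap(5,7) ⇒ 3 5 2 1 4 8 10 9; return 5

6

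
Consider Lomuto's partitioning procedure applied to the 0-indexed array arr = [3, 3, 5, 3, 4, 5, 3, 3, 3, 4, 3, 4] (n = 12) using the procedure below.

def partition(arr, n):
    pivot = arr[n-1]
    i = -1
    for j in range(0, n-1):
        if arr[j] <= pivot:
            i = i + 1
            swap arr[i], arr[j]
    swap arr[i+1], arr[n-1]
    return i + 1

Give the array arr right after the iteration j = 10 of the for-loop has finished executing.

[3, 3, 3, 4, 3, 3, 3, 4, 3, 5, 5, 4]

pivot = arr[11] = 4; i = -1
j=0: arr[0]=3 ≤ 4 → i=0, swap arr[0],arr[0] (no change) → [3, 3, 5, 3, 4, 5, 3, 3, 3, 4, 3, 4]
j=1: arr[1]=3 ≤ 4 → i=1, swap arr[1],arr[1] (no change) → [3, 3, 5, 3, 4, 5, 3, 3, 3, 4, 3, 4]
j=2: arr[2]=5 > 4 → no swap
j=3: arr[3]=3 ≤ 4 → i=2, swap arr[2],arr[3] → [3, 3, 3, 5, 4, 5, 3, 3, 3, 4, 3, 4]
j=4: arr[4]=4 ≤ 4 → i=3, swap arr[3],arr[4] → [3, 3, 3, 4, 5, 5, 3, 3, 3, 4, 3, 4]
j=5: arr[5]=5 > 4 → no swap
j=6: arr[6]=3 ≤ 4 → i=4, swap arr[4],arr[6] → [3, 3, 3, 4, 3, 5, 5, 3, 3, 4, 3, 4]
j=7: arr[7]=3 ≤ 4 → i=5, swap arr[5],arr[7] → [3, 3, 3, 4, 3, 3, 5, 5, 3, 4, 3, 4]
j=8: arr[8]=3 ≤ 4 → i=6, swap arr[6],arr[8] → [3, 3, 3, 4, 3, 3, 3, 5, 5, 4, 3, 4]
j=9: arr[9]=4 ≤ 4 → i=7, swap arr[7],arr[9] → [3, 3, 3, 4, 3, 3, 3, 4, 5, 5, 3, 4]
j=10: arr[10]=3 ≤ 4 → i=8, swap arr[8],arr[10] → [3, 3, 3, 4, 3, 3, 3, 4, 3, 5, 5, 4]
(after j=10) arr = [3, 3, 3, 4, 3, 3, 3, 4, 3, 5, 5, 4]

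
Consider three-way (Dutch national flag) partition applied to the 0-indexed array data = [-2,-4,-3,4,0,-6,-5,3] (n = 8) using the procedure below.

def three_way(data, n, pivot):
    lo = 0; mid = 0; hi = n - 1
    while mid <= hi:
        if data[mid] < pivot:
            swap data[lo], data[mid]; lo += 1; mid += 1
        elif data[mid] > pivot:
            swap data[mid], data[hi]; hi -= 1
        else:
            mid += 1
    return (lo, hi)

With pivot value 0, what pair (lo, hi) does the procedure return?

pivot = 0; lo=0, mid=0, hi=7
data[mid]=-2<0: swap data[0],data[0]; lo=1,mid=1 → [-2,-4,-3,4,0,-6,-5,3]
data[mid]=-4<0: swap data[1],data[1]; lo=2,mid=2 → [-2,-4,-3,4,0,-6,-5,3]
data[mid]=-3<0: swap data[2],data[2]; lo=3,mid=3 → [-2,-4,-3,4,0,-6,-5,3]
data[mid]=4>0: swap data[3],data[7]; hi=6 → [-2,-4,-3,3,0,-6,-5,4]
data[mid]=3>0: swap data[3],data[6]; hi=5 → [-2,-4,-3,-5,0,-6,3,4]
data[mid]=-5<0: swap data[3],data[3]; lo=4,mid=4 → [-2,-4,-3,-5,0,-6,3,4]
data[mid]=0=0: mid=5
data[mid]=-6<0: swap data[4],data[5]; lo=5,mid=6 → [-2,-4,-3,-5,-6,0,3,4]
end: lo=5, hi=5; data = [-2,-4,-3,-5,-6,0,3,4]

(5, 5)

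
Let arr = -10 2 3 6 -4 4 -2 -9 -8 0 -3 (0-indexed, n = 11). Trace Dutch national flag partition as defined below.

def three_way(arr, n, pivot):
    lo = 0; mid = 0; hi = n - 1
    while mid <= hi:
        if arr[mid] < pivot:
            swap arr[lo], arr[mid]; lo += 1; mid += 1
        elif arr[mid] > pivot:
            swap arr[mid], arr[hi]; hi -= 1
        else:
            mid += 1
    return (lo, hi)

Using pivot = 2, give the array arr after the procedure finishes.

lo=0 mid=0 hi=10
-10<2: swap(0,0), lo=1 mid=1 ⇒ -10 2 3 6 -4 4 -2 -9 -8 0 -3
2=2: mid=2
3>2: swap(2,10), hi=9 ⇒ -10 2 -3 6 -4 4 -2 -9 -8 0 3
-3<2: swap(1,2), lo=2 mid=3 ⇒ -10 -3 2 6 -4 4 -2 -9 -8 0 3
6>2: swap(3,9), hi=8 ⇒ -10 -3 2 0 -4 4 -2 -9 -8 6 3
0<2: swap(2,3), lo=3 mid=4 ⇒ -10 -3 0 2 -4 4 -2 -9 -8 6 3
-4<2: swap(3,4), lo=4 mid=5 ⇒ -10 -3 0 -4 2 4 -2 -9 -8 6 3
4>2: swap(5,8), hi=7 ⇒ -10 -3 0 -4 2 -8 -2 -9 4 6 3
-8<2: swap(4,5), lo=5 mid=6 ⇒ -10 -3 0 -4 -8 2 -2 -9 4 6 3
-2<2: swap(5,6), lo=6 mid=7 ⇒ -10 -3 0 -4 -8 -2 2 -9 4 6 3
-9<2: swap(6,7), lo=7 mid=8 ⇒ -10 -3 0 -4 -8 -2 -9 2 4 6 3
done. lo=7 hi=7; arr=-10 -3 0 -4 -8 -2 -9 2 4 6 3

-10 -3 0 -4 -8 -2 -9 2 4 6 3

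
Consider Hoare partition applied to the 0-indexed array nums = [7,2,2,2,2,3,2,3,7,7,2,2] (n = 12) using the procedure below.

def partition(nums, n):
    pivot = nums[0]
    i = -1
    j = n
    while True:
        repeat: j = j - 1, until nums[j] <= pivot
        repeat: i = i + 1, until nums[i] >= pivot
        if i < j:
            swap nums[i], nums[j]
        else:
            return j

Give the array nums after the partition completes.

[2,2,2,2,2,3,2,3,2,7,7,7]

pivot = nums[0] = 7; i = -1, j = 12
j→11 (nums[11]=2≤7), i→0 (nums[0]=7≥7); i<j, swap → [2,2,2,2,2,3,2,3,7,7,2,7]
j→10 (nums[10]=2≤7), i→8 (nums[8]=7≥7); i<j, swap → [2,2,2,2,2,3,2,3,2,7,7,7]
j→9, i→9; i≥j, return j=9. nums = [2,2,2,2,2,3,2,3,2,7,7,7]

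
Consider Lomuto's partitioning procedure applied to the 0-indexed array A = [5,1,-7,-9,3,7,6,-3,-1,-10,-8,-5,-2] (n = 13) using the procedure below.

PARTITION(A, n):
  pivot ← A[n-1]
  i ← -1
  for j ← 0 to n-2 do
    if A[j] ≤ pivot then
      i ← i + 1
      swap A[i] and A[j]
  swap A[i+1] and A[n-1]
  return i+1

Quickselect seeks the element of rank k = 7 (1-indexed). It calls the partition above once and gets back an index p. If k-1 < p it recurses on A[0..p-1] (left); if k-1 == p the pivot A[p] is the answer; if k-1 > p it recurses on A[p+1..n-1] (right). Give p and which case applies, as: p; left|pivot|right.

6; pivot

pivot=-2, i=-1
j=0: 5>-2, skip
j=1: 1>-2, skip
j=2: -7≤-2, i=0, swap(0,2) ⇒ [-7,1,5,-9,3,7,6,-3,-1,-10,-8,-5,-2]
j=3: -9≤-2, i=1, swap(1,3) ⇒ [-7,-9,5,1,3,7,6,-3,-1,-10,-8,-5,-2]
j=4: 3>-2, skip
j=5: 7>-2, skip
j=6: 6>-2, skip
j=7: -3≤-2, i=2, swap(2,7) ⇒ [-7,-9,-3,1,3,7,6,5,-1,-10,-8,-5,-2]
j=8: -1>-2, skip
j=9: -10≤-2, i=3, swap(3,9) ⇒ [-7,-9,-3,-10,3,7,6,5,-1,1,-8,-5,-2]
j=10: -8≤-2, i=4, swap(4,10) ⇒ [-7,-9,-3,-10,-8,7,6,5,-1,1,3,-5,-2]
j=11: -5≤-2, i=5, swap(5,11) ⇒ [-7,-9,-3,-10,-8,-5,6,5,-1,1,3,7,-2]
swap(6,12) ⇒ [-7,-9,-3,-10,-8,-5,-2,5,-1,1,3,7,6]; return 6
p = 6; k-1 = 6 == 6 ⇒ pivot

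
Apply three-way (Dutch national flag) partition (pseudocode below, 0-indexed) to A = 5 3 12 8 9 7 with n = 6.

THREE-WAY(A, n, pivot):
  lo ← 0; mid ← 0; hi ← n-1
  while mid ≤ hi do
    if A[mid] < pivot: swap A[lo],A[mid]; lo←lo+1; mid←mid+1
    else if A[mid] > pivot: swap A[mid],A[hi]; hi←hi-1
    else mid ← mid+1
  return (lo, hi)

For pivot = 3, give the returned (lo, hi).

(0, 0)

lo=0 mid=0 hi=5
5>3: swap(0,5), hi=4 ⇒ 7 3 12 8 9 5
7>3: swap(0,4), hi=3 ⇒ 9 3 12 8 7 5
9>3: swap(0,3), hi=2 ⇒ 8 3 12 9 7 5
8>3: swap(0,2), hi=1 ⇒ 12 3 8 9 7 5
12>3: swap(0,1), hi=0 ⇒ 3 12 8 9 7 5
3=3: mid=1
done. lo=0 hi=0; A=3 12 8 9 7 5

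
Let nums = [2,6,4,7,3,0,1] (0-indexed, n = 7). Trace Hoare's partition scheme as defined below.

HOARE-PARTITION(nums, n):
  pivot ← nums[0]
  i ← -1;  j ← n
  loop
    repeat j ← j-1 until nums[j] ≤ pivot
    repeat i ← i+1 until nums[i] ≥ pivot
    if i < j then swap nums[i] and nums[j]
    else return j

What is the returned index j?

1

pivot=2
j stops at 6 (1), i stops at 0 (2); swap ⇒ [1,6,4,7,3,0,2]
j stops at 5 (0), i stops at 1 (6); swap ⇒ [1,0,4,7,3,6,2]
j stops at 1, i stops at 2; i≥j ⇒ return 1. nums=[1,0,4,7,3,6,2]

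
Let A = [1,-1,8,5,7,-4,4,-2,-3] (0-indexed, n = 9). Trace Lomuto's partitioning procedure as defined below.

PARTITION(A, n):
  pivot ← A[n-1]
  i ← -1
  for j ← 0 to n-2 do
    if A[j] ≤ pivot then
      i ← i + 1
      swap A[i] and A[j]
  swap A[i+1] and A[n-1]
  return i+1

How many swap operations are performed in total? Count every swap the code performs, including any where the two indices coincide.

2

pivot=-3, i=-1
j=0: 1>-3, skip
j=1: -1>-3, skip
j=2: 8>-3, skip
j=3: 5>-3, skip
j=4: 7>-3, skip
j=5: -4≤-3, i=0, swap(0,5) ⇒ [-4,-1,8,5,7,1,4,-2,-3]
j=6: 4>-3, skip
j=7: -2>-3, skip
swap(1,8) ⇒ [-4,-3,8,5,7,1,4,-2,-1]; return 1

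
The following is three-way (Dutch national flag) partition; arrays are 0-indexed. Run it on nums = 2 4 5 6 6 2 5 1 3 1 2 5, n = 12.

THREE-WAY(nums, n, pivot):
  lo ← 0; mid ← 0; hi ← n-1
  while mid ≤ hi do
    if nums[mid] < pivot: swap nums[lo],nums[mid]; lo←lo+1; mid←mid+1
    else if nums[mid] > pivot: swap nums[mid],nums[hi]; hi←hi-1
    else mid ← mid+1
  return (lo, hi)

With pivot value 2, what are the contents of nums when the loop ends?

1 1 2 2 2 5 6 3 6 5 5 4

pivot = 2; lo=0, mid=0, hi=11
nums[mid]=2=2: mid=1
nums[mid]=4>2: swap nums[1],nums[11]; hi=10 → 2 5 5 6 6 2 5 1 3 1 2 4
nums[mid]=5>2: swap nums[1],nums[10]; hi=9 → 2 2 5 6 6 2 5 1 3 1 5 4
nums[mid]=2=2: mid=2
nums[mid]=5>2: swap nums[2],nums[9]; hi=8 → 2 2 1 6 6 2 5 1 3 5 5 4
nums[mid]=1<2: swap nums[0],nums[2]; lo=1,mid=3 → 1 2 2 6 6 2 5 1 3 5 5 4
nums[mid]=6>2: swap nums[3],nums[8]; hi=7 → 1 2 2 3 6 2 5 1 6 5 5 4
nums[mid]=3>2: swap nums[3],nums[7]; hi=6 → 1 2 2 1 6 2 5 3 6 5 5 4
nums[mid]=1<2: swap nums[1],nums[3]; lo=2,mid=4 → 1 1 2 2 6 2 5 3 6 5 5 4
nums[mid]=6>2: swap nums[4],nums[6]; hi=5 → 1 1 2 2 5 2 6 3 6 5 5 4
nums[mid]=5>2: swap nums[4],nums[5]; hi=4 → 1 1 2 2 2 5 6 3 6 5 5 4
nums[mid]=2=2: mid=5
end: lo=2, hi=4; nums = 1 1 2 2 2 5 6 3 6 5 5 4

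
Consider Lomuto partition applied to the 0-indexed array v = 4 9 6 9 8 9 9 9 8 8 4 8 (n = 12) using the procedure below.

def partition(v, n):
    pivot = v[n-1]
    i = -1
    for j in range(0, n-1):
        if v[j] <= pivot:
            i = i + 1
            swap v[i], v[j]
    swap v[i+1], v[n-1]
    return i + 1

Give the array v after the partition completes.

4 6 8 8 8 4 8 9 9 9 9 9

pivot = v[11] = 8; i = -1
j=0: v[0]=4 ≤ 8 → i=0, swap v[0],v[0] (no change) → 4 9 6 9 8 9 9 9 8 8 4 8
j=1: v[1]=9 > 8 → no swap
j=2: v[2]=6 ≤ 8 → i=1, swap v[1],v[2] → 4 6 9 9 8 9 9 9 8 8 4 8
j=3: v[3]=9 > 8 → no swap
j=4: v[4]=8 ≤ 8 → i=2, swap v[2],v[4] → 4 6 8 9 9 9 9 9 8 8 4 8
j=5: v[5]=9 > 8 → no swap
j=6: v[6]=9 > 8 → no swap
j=7: v[7]=9 > 8 → no swap
j=8: v[8]=8 ≤ 8 → i=3, swap v[3],v[8] → 4 6 8 8 9 9 9 9 9 8 4 8
j=9: v[9]=8 ≤ 8 → i=4, swap v[4],v[9] → 4 6 8 8 8 9 9 9 9 9 4 8
j=10: v[10]=4 ≤ 8 → i=5, swap v[5],v[10] → 4 6 8 8 8 4 9 9 9 9 9 8
final swap v[6],v[11] → 4 6 8 8 8 4 8 9 9 9 9 9; return 6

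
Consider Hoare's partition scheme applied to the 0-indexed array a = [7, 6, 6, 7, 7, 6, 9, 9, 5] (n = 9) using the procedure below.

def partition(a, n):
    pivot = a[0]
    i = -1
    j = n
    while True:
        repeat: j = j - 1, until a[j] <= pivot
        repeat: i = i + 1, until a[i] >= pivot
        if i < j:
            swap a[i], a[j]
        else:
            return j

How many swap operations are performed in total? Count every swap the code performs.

2

pivot=7
j stops at 8 (5), i stops at 0 (7); swap ⇒ [5, 6, 6, 7, 7, 6, 9, 9, 7]
j stops at 5 (6), i stops at 3 (7); swap ⇒ [5, 6, 6, 6, 7, 7, 9, 9, 7]
j stops at 4, i stops at 4; i≥j ⇒ return 4. a=[5, 6, 6, 6, 7, 7, 9, 9, 7]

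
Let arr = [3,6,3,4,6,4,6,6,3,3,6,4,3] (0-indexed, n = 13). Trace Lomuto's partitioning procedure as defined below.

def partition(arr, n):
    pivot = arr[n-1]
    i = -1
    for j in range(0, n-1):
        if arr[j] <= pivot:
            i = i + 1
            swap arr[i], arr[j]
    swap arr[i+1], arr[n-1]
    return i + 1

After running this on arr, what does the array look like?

pivot=3, i=-1
j=0: 3≤3, i=0, swap(0,0) ⇒ [3,6,3,4,6,4,6,6,3,3,6,4,3]
j=1: 6>3, skip
j=2: 3≤3, i=1, swap(1,2) ⇒ [3,3,6,4,6,4,6,6,3,3,6,4,3]
j=3: 4>3, skip
j=4: 6>3, skip
j=5: 4>3, skip
j=6: 6>3, skip
j=7: 6>3, skip
j=8: 3≤3, i=2, swap(2,8) ⇒ [3,3,3,4,6,4,6,6,6,3,6,4,3]
j=9: 3≤3, i=3, swap(3,9) ⇒ [3,3,3,3,6,4,6,6,6,4,6,4,3]
j=10: 6>3, skip
j=11: 4>3, skip
swap(4,12) ⇒ [3,3,3,3,3,4,6,6,6,4,6,4,6]; return 4

[3,3,3,3,3,4,6,6,6,4,6,4,6]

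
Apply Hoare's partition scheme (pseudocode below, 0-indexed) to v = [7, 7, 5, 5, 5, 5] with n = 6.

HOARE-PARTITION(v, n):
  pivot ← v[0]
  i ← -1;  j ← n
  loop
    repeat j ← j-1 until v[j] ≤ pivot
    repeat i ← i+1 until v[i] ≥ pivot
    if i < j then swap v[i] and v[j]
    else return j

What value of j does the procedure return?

3

pivot=7
j stops at 5 (5), i stops at 0 (7); swap ⇒ [5, 7, 5, 5, 5, 7]
j stops at 4 (5), i stops at 1 (7); swap ⇒ [5, 5, 5, 5, 7, 7]
j stops at 3, i stops at 4; i≥j ⇒ return 3. v=[5, 5, 5, 5, 7, 7]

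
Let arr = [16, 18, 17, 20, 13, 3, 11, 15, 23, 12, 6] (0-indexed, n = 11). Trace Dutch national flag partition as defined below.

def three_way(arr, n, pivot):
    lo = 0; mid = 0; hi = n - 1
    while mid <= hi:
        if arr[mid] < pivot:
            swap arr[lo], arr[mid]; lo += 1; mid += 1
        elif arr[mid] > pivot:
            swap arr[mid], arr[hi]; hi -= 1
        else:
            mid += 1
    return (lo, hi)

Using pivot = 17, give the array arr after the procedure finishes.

[16, 6, 12, 13, 3, 11, 15, 17, 23, 20, 18]

pivot = 17; lo=0, mid=0, hi=10
arr[mid]=16<17: swap arr[0],arr[0]; lo=1,mid=1 → [16, 18, 17, 20, 13, 3, 11, 15, 23, 12, 6]
arr[mid]=18>17: swap arr[1],arr[10]; hi=9 → [16, 6, 17, 20, 13, 3, 11, 15, 23, 12, 18]
arr[mid]=6<17: swap arr[1],arr[1]; lo=2,mid=2 → [16, 6, 17, 20, 13, 3, 11, 15, 23, 12, 18]
arr[mid]=17=17: mid=3
arr[mid]=20>17: swap arr[3],arr[9]; hi=8 → [16, 6, 17, 12, 13, 3, 11, 15, 23, 20, 18]
arr[mid]=12<17: swap arr[2],arr[3]; lo=3,mid=4 → [16, 6, 12, 17, 13, 3, 11, 15, 23, 20, 18]
arr[mid]=13<17: swap arr[3],arr[4]; lo=4,mid=5 → [16, 6, 12, 13, 17, 3, 11, 15, 23, 20, 18]
arr[mid]=3<17: swap arr[4],arr[5]; lo=5,mid=6 → [16, 6, 12, 13, 3, 17, 11, 15, 23, 20, 18]
arr[mid]=11<17: swap arr[5],arr[6]; lo=6,mid=7 → [16, 6, 12, 13, 3, 11, 17, 15, 23, 20, 18]
arr[mid]=15<17: swap arr[6],arr[7]; lo=7,mid=8 → [16, 6, 12, 13, 3, 11, 15, 17, 23, 20, 18]
arr[mid]=23>17: swap arr[8],arr[8]; hi=7 → [16, 6, 12, 13, 3, 11, 15, 17, 23, 20, 18]
end: lo=7, hi=7; arr = [16, 6, 12, 13, 3, 11, 15, 17, 23, 20, 18]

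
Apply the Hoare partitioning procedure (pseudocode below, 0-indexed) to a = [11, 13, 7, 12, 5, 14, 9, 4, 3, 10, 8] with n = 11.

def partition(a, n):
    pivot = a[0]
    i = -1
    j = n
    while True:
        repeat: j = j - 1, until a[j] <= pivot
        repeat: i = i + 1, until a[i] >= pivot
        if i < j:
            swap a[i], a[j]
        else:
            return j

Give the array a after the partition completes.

pivot=11
j stops at 10 (8), i stops at 0 (11); swap ⇒ [8, 13, 7, 12, 5, 14, 9, 4, 3, 10, 11]
j stops at 9 (10), i stops at 1 (13); swap ⇒ [8, 10, 7, 12, 5, 14, 9, 4, 3, 13, 11]
j stops at 8 (3), i stops at 3 (12); swap ⇒ [8, 10, 7, 3, 5, 14, 9, 4, 12, 13, 11]
j stops at 7 (4), i stops at 5 (14); swap ⇒ [8, 10, 7, 3, 5, 4, 9, 14, 12, 13, 11]
j stops at 6, i stops at 7; i≥j ⇒ return 6. a=[8, 10, 7, 3, 5, 4, 9, 14, 12, 13, 11]

[8, 10, 7, 3, 5, 4, 9, 14, 12, 13, 11]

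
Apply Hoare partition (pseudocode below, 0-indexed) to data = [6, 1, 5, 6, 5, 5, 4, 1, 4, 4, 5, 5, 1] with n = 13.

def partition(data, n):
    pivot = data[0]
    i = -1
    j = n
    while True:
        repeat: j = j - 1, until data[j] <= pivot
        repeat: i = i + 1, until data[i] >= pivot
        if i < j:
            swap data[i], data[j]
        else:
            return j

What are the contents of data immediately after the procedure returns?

pivot = data[0] = 6; i = -1, j = 13
j→12 (data[12]=1≤6), i→0 (data[0]=6≥6); i<j, swap → [1, 1, 5, 6, 5, 5, 4, 1, 4, 4, 5, 5, 6]
j→11 (data[11]=5≤6), i→3 (data[3]=6≥6); i<j, swap → [1, 1, 5, 5, 5, 5, 4, 1, 4, 4, 5, 6, 6]
j→10, i→11; i≥j, return j=10. data = [1, 1, 5, 5, 5, 5, 4, 1, 4, 4, 5, 6, 6]

[1, 1, 5, 5, 5, 5, 4, 1, 4, 4, 5, 6, 6]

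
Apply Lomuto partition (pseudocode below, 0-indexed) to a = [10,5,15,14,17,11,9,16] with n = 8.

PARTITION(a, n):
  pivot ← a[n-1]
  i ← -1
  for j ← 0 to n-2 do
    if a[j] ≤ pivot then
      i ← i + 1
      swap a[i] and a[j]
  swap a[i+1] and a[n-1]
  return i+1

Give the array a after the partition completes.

pivot=16, i=-1
j=0: 10≤16, i=0, swap(0,0) ⇒ [10,5,15,14,17,11,9,16]
j=1: 5≤16, i=1, swap(1,1) ⇒ [10,5,15,14,17,11,9,16]
j=2: 15≤16, i=2, swap(2,2) ⇒ [10,5,15,14,17,11,9,16]
j=3: 14≤16, i=3, swap(3,3) ⇒ [10,5,15,14,17,11,9,16]
j=4: 17>16, skip
j=5: 11≤16, i=4, swap(4,5) ⇒ [10,5,15,14,11,17,9,16]
j=6: 9≤16, i=5, swap(5,6) ⇒ [10,5,15,14,11,9,17,16]
swap(6,7) ⇒ [10,5,15,14,11,9,16,17]; return 6

[10,5,15,14,11,9,16,17]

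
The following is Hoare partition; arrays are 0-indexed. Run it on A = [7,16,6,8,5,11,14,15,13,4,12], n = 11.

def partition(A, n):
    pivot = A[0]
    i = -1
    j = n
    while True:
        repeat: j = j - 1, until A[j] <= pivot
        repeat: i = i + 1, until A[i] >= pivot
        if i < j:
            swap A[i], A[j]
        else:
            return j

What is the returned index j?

2

pivot=7
j stops at 9 (4), i stops at 0 (7); swap ⇒ [4,16,6,8,5,11,14,15,13,7,12]
j stops at 4 (5), i stops at 1 (16); swap ⇒ [4,5,6,8,16,11,14,15,13,7,12]
j stops at 2, i stops at 3; i≥j ⇒ return 2. A=[4,5,6,8,16,11,14,15,13,7,12]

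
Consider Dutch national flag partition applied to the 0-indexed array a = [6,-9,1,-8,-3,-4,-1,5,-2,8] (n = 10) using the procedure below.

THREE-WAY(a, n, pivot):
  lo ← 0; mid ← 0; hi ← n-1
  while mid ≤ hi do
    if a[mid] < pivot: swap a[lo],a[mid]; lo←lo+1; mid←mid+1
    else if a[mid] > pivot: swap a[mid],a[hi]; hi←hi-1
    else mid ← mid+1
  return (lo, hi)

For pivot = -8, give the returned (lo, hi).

pivot = -8; lo=0, mid=0, hi=9
a[mid]=6>-8: swap a[0],a[9]; hi=8 → [8,-9,1,-8,-3,-4,-1,5,-2,6]
a[mid]=8>-8: swap a[0],a[8]; hi=7 → [-2,-9,1,-8,-3,-4,-1,5,8,6]
a[mid]=-2>-8: swap a[0],a[7]; hi=6 → [5,-9,1,-8,-3,-4,-1,-2,8,6]
a[mid]=5>-8: swap a[0],a[6]; hi=5 → [-1,-9,1,-8,-3,-4,5,-2,8,6]
a[mid]=-1>-8: swap a[0],a[5]; hi=4 → [-4,-9,1,-8,-3,-1,5,-2,8,6]
a[mid]=-4>-8: swap a[0],a[4]; hi=3 → [-3,-9,1,-8,-4,-1,5,-2,8,6]
a[mid]=-3>-8: swap a[0],a[3]; hi=2 → [-8,-9,1,-3,-4,-1,5,-2,8,6]
a[mid]=-8=-8: mid=1
a[mid]=-9<-8: swap a[0],a[1]; lo=1,mid=2 → [-9,-8,1,-3,-4,-1,5,-2,8,6]
a[mid]=1>-8: swap a[2],a[2]; hi=1 → [-9,-8,1,-3,-4,-1,5,-2,8,6]
end: lo=1, hi=1; a = [-9,-8,1,-3,-4,-1,5,-2,8,6]

(1, 1)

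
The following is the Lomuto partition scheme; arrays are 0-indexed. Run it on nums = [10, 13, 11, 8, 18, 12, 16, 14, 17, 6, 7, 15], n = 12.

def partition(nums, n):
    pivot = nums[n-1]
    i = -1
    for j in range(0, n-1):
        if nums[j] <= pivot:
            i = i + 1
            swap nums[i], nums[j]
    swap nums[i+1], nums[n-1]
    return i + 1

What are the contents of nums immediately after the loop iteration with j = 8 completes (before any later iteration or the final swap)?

[10, 13, 11, 8, 12, 14, 16, 18, 17, 6, 7, 15]

pivot = nums[11] = 15; i = -1
j=0: nums[0]=10 ≤ 15 → i=0, swap nums[0],nums[0] (no change) → [10, 13, 11, 8, 18, 12, 16, 14, 17, 6, 7, 15]
j=1: nums[1]=13 ≤ 15 → i=1, swap nums[1],nums[1] (no change) → [10, 13, 11, 8, 18, 12, 16, 14, 17, 6, 7, 15]
j=2: nums[2]=11 ≤ 15 → i=2, swap nums[2],nums[2] (no change) → [10, 13, 11, 8, 18, 12, 16, 14, 17, 6, 7, 15]
j=3: nums[3]=8 ≤ 15 → i=3, swap nums[3],nums[3] (no change) → [10, 13, 11, 8, 18, 12, 16, 14, 17, 6, 7, 15]
j=4: nums[4]=18 > 15 → no swap
j=5: nums[5]=12 ≤ 15 → i=4, swap nums[4],nums[5] → [10, 13, 11, 8, 12, 18, 16, 14, 17, 6, 7, 15]
j=6: nums[6]=16 > 15 → no swap
j=7: nums[7]=14 ≤ 15 → i=5, swap nums[5],nums[7] → [10, 13, 11, 8, 12, 14, 16, 18, 17, 6, 7, 15]
j=8: nums[8]=17 > 15 → no swap
(after j=8) nums = [10, 13, 11, 8, 12, 14, 16, 18, 17, 6, 7, 15]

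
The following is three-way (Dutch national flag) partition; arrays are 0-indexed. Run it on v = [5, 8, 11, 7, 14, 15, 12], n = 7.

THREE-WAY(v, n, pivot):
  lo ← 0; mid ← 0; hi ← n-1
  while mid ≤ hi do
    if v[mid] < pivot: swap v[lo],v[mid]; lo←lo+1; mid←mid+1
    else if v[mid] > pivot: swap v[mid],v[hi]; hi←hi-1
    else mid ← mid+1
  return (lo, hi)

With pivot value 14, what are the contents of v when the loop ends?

lo=0 mid=0 hi=6
5<14: swap(0,0), lo=1 mid=1 ⇒ [5, 8, 11, 7, 14, 15, 12]
8<14: swap(1,1), lo=2 mid=2 ⇒ [5, 8, 11, 7, 14, 15, 12]
11<14: swap(2,2), lo=3 mid=3 ⇒ [5, 8, 11, 7, 14, 15, 12]
7<14: swap(3,3), lo=4 mid=4 ⇒ [5, 8, 11, 7, 14, 15, 12]
14=14: mid=5
15>14: swap(5,6), hi=5 ⇒ [5, 8, 11, 7, 14, 12, 15]
12<14: swap(4,5), lo=5 mid=6 ⇒ [5, 8, 11, 7, 12, 14, 15]
done. lo=5 hi=5; v=[5, 8, 11, 7, 12, 14, 15]

[5, 8, 11, 7, 12, 14, 15]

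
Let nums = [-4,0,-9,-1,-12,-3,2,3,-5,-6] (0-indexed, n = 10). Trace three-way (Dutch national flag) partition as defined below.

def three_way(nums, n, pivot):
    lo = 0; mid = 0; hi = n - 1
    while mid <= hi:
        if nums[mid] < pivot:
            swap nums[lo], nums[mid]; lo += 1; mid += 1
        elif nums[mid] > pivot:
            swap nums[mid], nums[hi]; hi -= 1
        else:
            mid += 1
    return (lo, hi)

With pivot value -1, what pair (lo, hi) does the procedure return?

lo=0 mid=0 hi=9
-4<-1: swap(0,0), lo=1 mid=1 ⇒ [-4,0,-9,-1,-12,-3,2,3,-5,-6]
0>-1: swap(1,9), hi=8 ⇒ [-4,-6,-9,-1,-12,-3,2,3,-5,0]
-6<-1: swap(1,1), lo=2 mid=2 ⇒ [-4,-6,-9,-1,-12,-3,2,3,-5,0]
-9<-1: swap(2,2), lo=3 mid=3 ⇒ [-4,-6,-9,-1,-12,-3,2,3,-5,0]
-1=-1: mid=4
-12<-1: swap(3,4), lo=4 mid=5 ⇒ [-4,-6,-9,-12,-1,-3,2,3,-5,0]
-3<-1: swap(4,5), lo=5 mid=6 ⇒ [-4,-6,-9,-12,-3,-1,2,3,-5,0]
2>-1: swap(6,8), hi=7 ⇒ [-4,-6,-9,-12,-3,-1,-5,3,2,0]
-5<-1: swap(5,6), lo=6 mid=7 ⇒ [-4,-6,-9,-12,-3,-5,-1,3,2,0]
3>-1: swap(7,7), hi=6 ⇒ [-4,-6,-9,-12,-3,-5,-1,3,2,0]
done. lo=6 hi=6; nums=[-4,-6,-9,-12,-3,-5,-1,3,2,0]

(6, 6)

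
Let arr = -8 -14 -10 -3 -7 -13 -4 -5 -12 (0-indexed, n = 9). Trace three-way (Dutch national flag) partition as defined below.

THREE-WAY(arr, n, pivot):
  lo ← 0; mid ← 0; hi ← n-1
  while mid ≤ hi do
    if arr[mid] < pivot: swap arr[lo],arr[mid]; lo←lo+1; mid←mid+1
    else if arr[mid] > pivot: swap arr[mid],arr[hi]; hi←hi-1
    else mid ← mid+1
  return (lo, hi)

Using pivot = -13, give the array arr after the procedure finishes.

pivot = -13; lo=0, mid=0, hi=8
arr[mid]=-8>-13: swap arr[0],arr[8]; hi=7 → -12 -14 -10 -3 -7 -13 -4 -5 -8
arr[mid]=-12>-13: swap arr[0],arr[7]; hi=6 → -5 -14 -10 -3 -7 -13 -4 -12 -8
arr[mid]=-5>-13: swap arr[0],arr[6]; hi=5 → -4 -14 -10 -3 -7 -13 -5 -12 -8
arr[mid]=-4>-13: swap arr[0],arr[5]; hi=4 → -13 -14 -10 -3 -7 -4 -5 -12 -8
arr[mid]=-13=-13: mid=1
arr[mid]=-14<-13: swap arr[0],arr[1]; lo=1,mid=2 → -14 -13 -10 -3 -7 -4 -5 -12 -8
arr[mid]=-10>-13: swap arr[2],arr[4]; hi=3 → -14 -13 -7 -3 -10 -4 -5 -12 -8
arr[mid]=-7>-13: swap arr[2],arr[3]; hi=2 → -14 -13 -3 -7 -10 -4 -5 -12 -8
arr[mid]=-3>-13: swap arr[2],arr[2]; hi=1 → -14 -13 -3 -7 -10 -4 -5 -12 -8
end: lo=1, hi=1; arr = -14 -13 -3 -7 -10 -4 -5 -12 -8

-14 -13 -3 -7 -10 -4 -5 -12 -8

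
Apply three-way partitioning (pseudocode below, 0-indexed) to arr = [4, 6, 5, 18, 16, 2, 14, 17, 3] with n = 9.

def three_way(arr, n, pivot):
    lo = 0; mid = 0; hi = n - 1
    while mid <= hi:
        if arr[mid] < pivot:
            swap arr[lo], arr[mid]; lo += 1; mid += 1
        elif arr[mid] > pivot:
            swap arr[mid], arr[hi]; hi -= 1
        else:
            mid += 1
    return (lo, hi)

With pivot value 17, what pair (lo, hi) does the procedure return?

(7, 7)

pivot = 17; lo=0, mid=0, hi=8
arr[mid]=4<17: swap arr[0],arr[0]; lo=1,mid=1 → [4, 6, 5, 18, 16, 2, 14, 17, 3]
arr[mid]=6<17: swap arr[1],arr[1]; lo=2,mid=2 → [4, 6, 5, 18, 16, 2, 14, 17, 3]
arr[mid]=5<17: swap arr[2],arr[2]; lo=3,mid=3 → [4, 6, 5, 18, 16, 2, 14, 17, 3]
arr[mid]=18>17: swap arr[3],arr[8]; hi=7 → [4, 6, 5, 3, 16, 2, 14, 17, 18]
arr[mid]=3<17: swap arr[3],arr[3]; lo=4,mid=4 → [4, 6, 5, 3, 16, 2, 14, 17, 18]
arr[mid]=16<17: swap arr[4],arr[4]; lo=5,mid=5 → [4, 6, 5, 3, 16, 2, 14, 17, 18]
arr[mid]=2<17: swap arr[5],arr[5]; lo=6,mid=6 → [4, 6, 5, 3, 16, 2, 14, 17, 18]
arr[mid]=14<17: swap arr[6],arr[6]; lo=7,mid=7 → [4, 6, 5, 3, 16, 2, 14, 17, 18]
arr[mid]=17=17: mid=8
end: lo=7, hi=7; arr = [4, 6, 5, 3, 16, 2, 14, 17, 18]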